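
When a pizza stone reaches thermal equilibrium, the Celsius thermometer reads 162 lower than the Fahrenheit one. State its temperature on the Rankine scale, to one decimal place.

784.2°R

Let x be the Fahrenheit reading; then the Celsius reading is 5/9·x - 17.7778.
(5/9·x - 17.7778) - x = -162  ⇒  (-4/9)·x = -144.222  ⇒  x = 324.5000°F.
In Celsius: (324.5 - 32) × 5/9 = 162.5000°C.
In Rankine: 162.5000 × 1.8 + 491.67 = 784.2°R.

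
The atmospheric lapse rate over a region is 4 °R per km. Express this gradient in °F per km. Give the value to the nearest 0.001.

The quantity depends on a temperature interval, so only the ratio of degree sizes applies; the offset between the scales is irrelevant.
A change of 1°R is a change of 1°F, so 4 × 1 = 4.000.

4.000 °F/km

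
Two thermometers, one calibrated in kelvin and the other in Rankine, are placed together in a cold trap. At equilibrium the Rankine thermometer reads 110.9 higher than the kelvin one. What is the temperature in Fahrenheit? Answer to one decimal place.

Let x be the kelvin reading; then the Rankine reading is 1.8·x.
(1.8·x) - x = 110.9  ⇒  (0.8)·x = 110.9  ⇒  x = 138.6250 K.
In Celsius: 138.625 - 273.15 = -134.5250°C.
In Fahrenheit: -134.5250 × 1.8 + 32 = -210.1°F.

-210.1°F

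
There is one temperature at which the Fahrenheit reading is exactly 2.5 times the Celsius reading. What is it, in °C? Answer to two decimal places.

45.71°C

Let C be the Celsius reading. The Fahrenheit reading is F = 1.8·C + 32.
Require F = 2.5·C: 1.8·C + 32 = 2.5·C.
(-0.7)·C = -32  ⇒  C = 45.71.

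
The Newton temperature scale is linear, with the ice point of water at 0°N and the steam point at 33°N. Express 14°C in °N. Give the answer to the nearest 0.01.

Linearly onto the Newton scale: 0 + (14.0000 / 100) × (33 - 0) = 4.62°N.

4.62°N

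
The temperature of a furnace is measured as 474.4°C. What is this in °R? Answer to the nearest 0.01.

In Rankine: 474.4000 × 1.8 + 491.67 = 1345.59°R.

1345.59°R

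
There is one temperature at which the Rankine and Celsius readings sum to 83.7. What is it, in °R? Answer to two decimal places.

229.40°R

Let R be the Rankine reading. The Celsius reading is C = 5/9·R - 273.15.
Require R + C = 83.7: (14/9)·R - 273.15 = 83.7.
R = (83.7 + 273.15) / (14/9) = 229.40.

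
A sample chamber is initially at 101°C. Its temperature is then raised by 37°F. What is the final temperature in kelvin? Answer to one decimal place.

The 37°F change is an interval, so only the factor 5/9 applies: +37 × 5/9 = +20.5556°C.
Final Celsius temperature: 101.0000 + 20.5556 = 121.5556°C.
In kelvin: 121.5556 + 273.15 = 394.7 K.

394.7 K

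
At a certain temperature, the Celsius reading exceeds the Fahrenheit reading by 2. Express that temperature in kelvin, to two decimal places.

230.65 K

Let x be the Fahrenheit reading; then the Celsius reading is 5/9·x - 17.7778.
(5/9·x - 17.7778) - x = 2  ⇒  (-4/9)·x = 19.7778  ⇒  x = -44.5000°F.
In Celsius: (-44.5 - 32) × 5/9 = -42.5000°C.
In kelvin: -42.5000 + 273.15 = 230.65 K.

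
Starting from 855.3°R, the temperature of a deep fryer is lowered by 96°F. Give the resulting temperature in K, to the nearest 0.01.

Initial temperature in Celsius: (855.3 - 491.67) × 5/9 = 202.0167°C.
The 96°F change is an interval, so only the factor 5/9 applies: -96 × 5/9 = -53.3333°C.
Final Celsius temperature: 202.0167 - 53.3333 = 148.6833°C.
In kelvin: 148.6833 + 273.15 = 421.83 K.

421.83 K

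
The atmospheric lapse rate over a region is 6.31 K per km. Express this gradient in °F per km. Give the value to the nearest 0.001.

11.358 °F/km

The quantity depends on a temperature interval, so only the ratio of degree sizes applies; the offset between the scales is irrelevant.
A change of 1 K is a change of 1.8°F, so 6.31 × 1.8 = 11.358.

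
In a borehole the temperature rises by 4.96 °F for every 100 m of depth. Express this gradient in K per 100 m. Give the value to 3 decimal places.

The quantity depends on a temperature interval, so only the ratio of degree sizes applies; the offset between the scales is irrelevant.
A change of 1°F is a change of 5/9 K, so 4.96 × 5/9 = 2.756.

2.756 K/100 m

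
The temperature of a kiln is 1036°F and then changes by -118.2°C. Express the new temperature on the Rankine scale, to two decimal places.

1282.91°R

Initial temperature in Celsius: (1036 - 32) × 5/9 = 557.7778°C.
Final Celsius temperature: 557.7778 - 118.2000 = 439.5778°C.
In Rankine: 439.5778 × 1.8 + 491.67 = 1282.91°R.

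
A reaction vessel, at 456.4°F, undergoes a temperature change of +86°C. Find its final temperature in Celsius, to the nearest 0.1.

Initial temperature in Celsius: (456.4 - 32) × 5/9 = 235.7778°C.
Final Celsius temperature: 235.7778 + 86.0000 = 321.7778°C.

321.8°C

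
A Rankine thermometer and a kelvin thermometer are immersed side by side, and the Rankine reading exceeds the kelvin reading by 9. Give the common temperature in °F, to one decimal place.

-439.4°F

Let x be the Rankine reading; then the kelvin reading is 5/9·x.
(5/9·x) - x = -9  ⇒  (-4/9)·x = -9  ⇒  x = 20.2500°R.
In Celsius: (20.25 - 491.67) × 5/9 = -261.9000°C.
In Fahrenheit: -261.9000 × 1.8 + 32 = -439.4°F.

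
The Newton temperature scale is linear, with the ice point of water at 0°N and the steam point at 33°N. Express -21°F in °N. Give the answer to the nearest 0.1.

First in Celsius: (-21 - 32) × 5/9 = -29.4444°C.
Linearly onto the Newton scale: 0 + (-29.4444 / 100) × (33 - 0) = -9.7°N.

-9.7°N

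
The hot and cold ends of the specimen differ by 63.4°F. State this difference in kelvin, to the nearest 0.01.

35.22 K

An interval of 1°F corresponds to 5/9 K.
63.4 × 5/9 = 35.22.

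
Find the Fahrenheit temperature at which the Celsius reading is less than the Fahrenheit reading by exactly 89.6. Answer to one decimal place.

Let F be the Fahrenheit reading. The Celsius reading is C = 5/9·F - 17.7778.
Require C - F = -89.6: (-4/9)·F - 17.7778 = -89.6.
F = (-89.6 + 17.7778) / (-4/9) = 161.6.

161.6°F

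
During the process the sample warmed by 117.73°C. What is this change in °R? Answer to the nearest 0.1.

211.9°R

An interval of 1°C corresponds to 1.8°R.
117.73 × 1.8 = 211.9.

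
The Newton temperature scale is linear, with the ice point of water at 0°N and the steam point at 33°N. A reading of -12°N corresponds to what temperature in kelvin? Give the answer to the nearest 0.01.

236.79 K

Linear interpolation between the fixed points: C = (-12 - 0) × 100 / (33 - 0) = -36.3636°C.
Then -36.3636 + 273.15 = 236.79 K.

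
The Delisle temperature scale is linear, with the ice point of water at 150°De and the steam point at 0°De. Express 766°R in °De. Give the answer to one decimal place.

First in Celsius: (766 - 491.67) × 5/9 = 152.4056°C.
Linearly onto the Delisle scale: 150 + (152.4056 / 100) × (0 - 150) = -78.6°De.

-78.6°De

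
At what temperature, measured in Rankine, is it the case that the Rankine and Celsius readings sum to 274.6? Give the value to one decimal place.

Let R be the Rankine reading. The Celsius reading is C = 5/9·R - 273.15.
Require R + C = 274.6: (14/9)·R - 273.15 = 274.6.
R = (274.6 + 273.15) / (14/9) = 352.1.

352.1°R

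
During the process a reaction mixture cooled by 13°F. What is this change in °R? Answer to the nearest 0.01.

13.00°R

Fahrenheit and Rankine degrees are the same size, so the interval is unchanged: 13.00.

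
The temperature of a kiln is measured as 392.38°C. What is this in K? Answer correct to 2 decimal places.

665.53 K

In kelvin: 392.3800 + 273.15 = 665.53 K.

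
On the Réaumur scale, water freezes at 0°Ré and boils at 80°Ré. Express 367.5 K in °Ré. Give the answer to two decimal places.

First in Celsius: 367.5 - 273.15 = 94.3500°C.
Linearly onto the Réaumur scale: 0 + (94.3500 / 100) × (80 - 0) = 75.48°Ré.

75.48°Ré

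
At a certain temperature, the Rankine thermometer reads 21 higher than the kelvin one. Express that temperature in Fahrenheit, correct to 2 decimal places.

-412.42°F

Let x be the kelvin reading; then the Rankine reading is 1.8·x.
(1.8·x) - x = 21  ⇒  (0.8)·x = 21  ⇒  x = 26.2500 K.
In Celsius: 26.25 - 273.15 = -246.9000°C.
In Fahrenheit: -246.9000 × 1.8 + 32 = -412.42°F.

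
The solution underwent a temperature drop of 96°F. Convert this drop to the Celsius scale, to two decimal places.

53.33°C

For a temperature interval the offset drops out; only the factor 5/9 applies.
96 × 5/9 = 53.33.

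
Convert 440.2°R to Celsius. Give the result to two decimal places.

In Celsius: (440.2 - 491.67) × 5/9 = -28.5944°C.

-28.59°C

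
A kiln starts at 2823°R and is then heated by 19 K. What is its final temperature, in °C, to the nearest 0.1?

1314.2°C

Initial temperature in Celsius: (2823 - 491.67) × 5/9 = 1295.1833°C.
The 19 K change is an interval; Kelvin and Celsius degrees are the same size, so ΔC = +19°C.
Final Celsius temperature: 1295.1833 + 19.0000 = 1314.1833°C.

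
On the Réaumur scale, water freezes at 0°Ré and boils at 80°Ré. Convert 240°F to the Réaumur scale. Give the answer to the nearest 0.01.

First in Celsius: (240 - 32) × 5/9 = 115.5556°C.
Linearly onto the Réaumur scale: 0 + (115.5556 / 100) × (80 - 0) = 92.44°Ré.

92.44°Ré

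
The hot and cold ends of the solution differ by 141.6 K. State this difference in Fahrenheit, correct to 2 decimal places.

An interval of 1 K corresponds to 1.8°F.
141.6 × 1.8 = 254.88.

254.88°F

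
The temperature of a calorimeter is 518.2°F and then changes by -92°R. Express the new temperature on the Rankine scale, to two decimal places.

Initial temperature in Celsius: (518.2 - 32) × 5/9 = 270.1111°C.
The 92°R change is an interval, so only the factor 5/9 applies: -92 × 5/9 = -51.1111°C.
Final Celsius temperature: 270.1111 - 51.1111 = 219.0000°C.
In Rankine: 219.0000 × 1.8 + 491.67 = 885.87°R.

885.87°R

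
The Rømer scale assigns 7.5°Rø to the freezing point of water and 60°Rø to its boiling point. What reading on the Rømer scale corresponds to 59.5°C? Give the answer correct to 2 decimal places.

Linearly onto the Rømer scale: 7.5 + (59.5000 / 100) × (60 - 7.5) = 38.74°Rø.

38.74°Rø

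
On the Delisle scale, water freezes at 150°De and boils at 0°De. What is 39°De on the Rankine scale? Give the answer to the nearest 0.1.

624.9°R

Linear interpolation between the fixed points: C = (39 - 150) × 100 / (0 - 150) = 74.0000°C.
Then 74.0000 × 1.8 + 491.67 = 624.9°R.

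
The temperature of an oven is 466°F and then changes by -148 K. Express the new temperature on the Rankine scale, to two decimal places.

Initial temperature in Celsius: (466 - 32) × 5/9 = 241.1111°C.
The 148 K change is an interval; Kelvin and Celsius degrees are the same size, so ΔC = -148°C.
Final Celsius temperature: 241.1111 - 148.0000 = 93.1111°C.
In Rankine: 93.1111 × 1.8 + 491.67 = 659.27°R.

659.27°R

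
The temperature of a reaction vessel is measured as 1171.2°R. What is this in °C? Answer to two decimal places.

In Celsius: (1171.2 - 491.67) × 5/9 = 377.5167°C.

377.52°C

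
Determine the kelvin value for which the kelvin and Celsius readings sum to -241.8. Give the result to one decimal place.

15.7 K

Let K be the kelvin reading. The Celsius reading is C = 1·K - 273.15.
Require K + C = -241.8: (2)·K - 273.15 = -241.8.
K = (-241.8 + 273.15) / (2) = 15.7.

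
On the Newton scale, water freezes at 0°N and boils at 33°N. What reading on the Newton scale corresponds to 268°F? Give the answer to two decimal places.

First in Celsius: (268 - 32) × 5/9 = 131.1111°C.
Linearly onto the Newton scale: 0 + (131.1111 / 100) × (33 - 0) = 43.27°N.

43.27°N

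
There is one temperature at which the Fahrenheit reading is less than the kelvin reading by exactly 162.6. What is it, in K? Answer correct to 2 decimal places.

371.34 K

Let K be the kelvin reading. The Fahrenheit reading is F = 1.8·K - 459.67.
Require F - K = -162.6: (0.8)·K - 459.67 = -162.6.
K = (-162.6 + 459.67) / (0.8) = 371.34.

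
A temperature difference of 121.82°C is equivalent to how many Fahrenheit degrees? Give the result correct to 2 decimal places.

For a temperature interval the offset drops out; only the factor 1.8 applies.
121.82 × 1.8 = 219.28.

219.28°F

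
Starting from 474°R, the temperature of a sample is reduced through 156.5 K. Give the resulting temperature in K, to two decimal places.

106.83 K

Initial temperature in Celsius: (474 - 491.67) × 5/9 = -9.8167°C.
The 156.5 K change is an interval; Kelvin and Celsius degrees are the same size, so ΔC = -156.5°C.
Final Celsius temperature: -9.8167 - 156.5000 = -166.3167°C.
In kelvin: -166.3167 + 273.15 = 106.83 K.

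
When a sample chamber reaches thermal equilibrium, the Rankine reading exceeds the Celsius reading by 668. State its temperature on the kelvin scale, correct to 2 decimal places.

Let x be the Celsius reading; then the Rankine reading is 1.8·x + 491.67.
(1.8·x + 491.67) - x = 668  ⇒  (0.8)·x = 176.33  ⇒  x = 220.4125°C.
In kelvin: 220.4125 + 273.15 = 493.56 K.

493.56 K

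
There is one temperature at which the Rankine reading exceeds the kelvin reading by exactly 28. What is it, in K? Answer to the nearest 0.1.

Let K be the kelvin reading. The Rankine reading is R = 1.8·K.
Require R - K = 28: (0.8)·K = 28.
K = (28) / (0.8) = 35.0.

35.0 K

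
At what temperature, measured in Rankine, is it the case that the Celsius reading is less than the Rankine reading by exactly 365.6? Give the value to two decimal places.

Let R be the Rankine reading. The Celsius reading is C = 5/9·R - 273.15.
Require C - R = -365.6: (-4/9)·R - 273.15 = -365.6.
R = (-365.6 + 273.15) / (-4/9) = 208.01.

208.01°R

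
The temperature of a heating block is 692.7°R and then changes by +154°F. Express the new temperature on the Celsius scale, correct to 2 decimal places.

197.24°C

Initial temperature in Celsius: (692.7 - 491.67) × 5/9 = 111.6833°C.
The 154°F change is an interval, so only the factor 5/9 applies: +154 × 5/9 = +85.5556°C.
Final Celsius temperature: 111.6833 + 85.5556 = 197.2389°C.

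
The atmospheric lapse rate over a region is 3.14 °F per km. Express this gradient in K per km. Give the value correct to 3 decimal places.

1.744 K/km

Since only a temperature interval is involved, the additive offset between the scales drops out.
A change of 1°F is a change of 5/9 K, so 3.14 × 5/9 = 1.744.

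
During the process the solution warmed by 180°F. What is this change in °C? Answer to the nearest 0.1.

An interval of 1°F corresponds to 5/9°C.
180 × 5/9 = 100.0.

100.0°C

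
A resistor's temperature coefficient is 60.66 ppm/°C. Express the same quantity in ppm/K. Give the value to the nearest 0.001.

60.660 ppm/K

Since only a temperature interval is involved, the additive offset between the scales drops out.
A change of 1 K is a change of 1°C, so per K the value is 60.66 × 1 = 60.660.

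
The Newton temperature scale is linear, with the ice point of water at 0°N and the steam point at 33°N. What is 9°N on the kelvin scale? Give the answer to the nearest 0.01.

300.42 K

Linear interpolation between the fixed points: C = (9 - 0) × 100 / (33 - 0) = 27.2727°C.
Then 27.2727 + 273.15 = 300.42 K.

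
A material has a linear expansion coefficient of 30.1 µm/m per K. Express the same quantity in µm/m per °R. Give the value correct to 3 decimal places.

Since only a temperature interval is involved, the additive offset between the scales drops out.
A change of 1°R is a change of 5/9 K, so per °R the value is 30.1 × 5/9 = 16.722.

16.722 µm/m per °R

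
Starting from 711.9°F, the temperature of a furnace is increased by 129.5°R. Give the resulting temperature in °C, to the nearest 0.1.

449.7°C

Initial temperature in Celsius: (711.9 - 32) × 5/9 = 377.7222°C.
The 129.5°R change is an interval, so only the factor 5/9 applies: +129.5 × 5/9 = +71.9444°C.
Final Celsius temperature: 377.7222 + 71.9444 = 449.6667°C.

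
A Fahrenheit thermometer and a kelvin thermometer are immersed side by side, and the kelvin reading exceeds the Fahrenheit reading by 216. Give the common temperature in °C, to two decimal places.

Let x be the Fahrenheit reading; then the kelvin reading is 5/9·x + 255.372.
(5/9·x + 255.372) - x = 216  ⇒  (-4/9)·x = -39.3722  ⇒  x = 88.5875°F.
In Celsius: (88.5875 - 32) × 5/9 = 31.44°C.

31.44°C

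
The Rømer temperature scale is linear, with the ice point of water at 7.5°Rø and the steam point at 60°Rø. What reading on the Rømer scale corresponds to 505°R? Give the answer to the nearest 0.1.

First in Celsius: (505 - 491.67) × 5/9 = 7.4056°C.
Linearly onto the Rømer scale: 7.5 + (7.4056 / 100) × (60 - 7.5) = 11.4°Rø.

11.4°Rø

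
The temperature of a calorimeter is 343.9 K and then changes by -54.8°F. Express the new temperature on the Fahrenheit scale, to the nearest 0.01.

Initial temperature in Celsius: 343.9 - 273.15 = 70.7500°C.
The 54.8°F change is an interval, so only the factor 5/9 applies: -54.8 × 5/9 = -30.4444°C.
Final Celsius temperature: 70.7500 - 30.4444 = 40.3056°C.
In Fahrenheit: 40.3056 × 1.8 + 32 = 104.55°F.

104.55°F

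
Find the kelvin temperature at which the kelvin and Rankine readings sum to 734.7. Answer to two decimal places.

262.39 K

Let K be the kelvin reading. The Rankine reading is R = 1.8·K.
Require K + R = 734.7: (2.8)·K = 734.7.
K = (734.7) / (2.8) = 262.39.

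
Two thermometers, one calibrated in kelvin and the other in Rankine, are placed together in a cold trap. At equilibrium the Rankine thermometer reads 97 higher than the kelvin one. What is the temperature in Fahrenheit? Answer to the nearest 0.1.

Let x be the kelvin reading; then the Rankine reading is 1.8·x.
(1.8·x) - x = 97  ⇒  (0.8)·x = 97  ⇒  x = 121.2500 K.
In Celsius: 121.25 - 273.15 = -151.9000°C.
In Fahrenheit: -151.9000 × 1.8 + 32 = -241.4°F.

-241.4°F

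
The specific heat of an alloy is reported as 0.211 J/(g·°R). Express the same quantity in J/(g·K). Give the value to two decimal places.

0.38 J/(g·K)

Since only a temperature interval is involved, the additive offset between the scales drops out.
A change of 1 K is a change of 1.8°R, so per K the value is 0.211 × 1.8 = 0.38.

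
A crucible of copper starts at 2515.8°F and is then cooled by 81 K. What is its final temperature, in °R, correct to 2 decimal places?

Initial temperature in Celsius: (2515.8 - 32) × 5/9 = 1379.8889°C.
The 81 K change is an interval; Kelvin and Celsius degrees are the same size, so ΔC = -81°C.
Final Celsius temperature: 1379.8889 - 81.0000 = 1298.8889°C.
In Rankine: 1298.8889 × 1.8 + 491.67 = 2829.67°R.

2829.67°R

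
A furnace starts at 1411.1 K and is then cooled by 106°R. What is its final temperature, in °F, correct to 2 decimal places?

1974.31°F

Initial temperature in Celsius: 1411.1 - 273.15 = 1137.9500°C.
The 106°R change is an interval, so only the factor 5/9 applies: -106 × 5/9 = -58.8889°C.
Final Celsius temperature: 1137.9500 - 58.8889 = 1079.0611°C.
In Fahrenheit: 1079.0611 × 1.8 + 32 = 1974.31°F.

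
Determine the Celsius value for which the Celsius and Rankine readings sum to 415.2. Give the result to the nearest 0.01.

-27.31°C

Let C be the Celsius reading. The Rankine reading is R = 1.8·C + 491.67.
Require C + R = 415.2: (2.8)·C + 491.67 = 415.2.
C = (415.2 - 491.67) / (2.8) = -27.31.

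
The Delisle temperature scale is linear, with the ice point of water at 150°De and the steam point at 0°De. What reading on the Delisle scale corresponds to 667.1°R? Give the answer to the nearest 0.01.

First in Celsius: (667.1 - 491.67) × 5/9 = 97.4611°C.
Linearly onto the Delisle scale: 150 + (97.4611 / 100) × (0 - 150) = 3.81°De.

3.81°De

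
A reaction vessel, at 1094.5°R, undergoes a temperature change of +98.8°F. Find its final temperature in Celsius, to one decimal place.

389.8°C

Initial temperature in Celsius: (1094.5 - 491.67) × 5/9 = 334.9056°C.
The 98.8°F change is an interval, so only the factor 5/9 applies: +98.8 × 5/9 = +54.8889°C.
Final Celsius temperature: 334.9056 + 54.8889 = 389.7944°C.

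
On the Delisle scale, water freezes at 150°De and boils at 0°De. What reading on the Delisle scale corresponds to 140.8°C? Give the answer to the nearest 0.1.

Linearly onto the Delisle scale: 150 + (140.8000 / 100) × (0 - 150) = -61.2°De.

-61.2°De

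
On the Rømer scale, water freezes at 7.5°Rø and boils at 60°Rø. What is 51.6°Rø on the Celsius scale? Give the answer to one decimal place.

84.0°C

Linear interpolation between the fixed points: C = (51.6 - 7.5) × 100 / (60 - 7.5) = 84.0000°C.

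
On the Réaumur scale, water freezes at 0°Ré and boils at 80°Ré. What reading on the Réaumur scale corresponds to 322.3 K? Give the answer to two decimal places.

First in Celsius: 322.3 - 273.15 = 49.1500°C.
Linearly onto the Réaumur scale: 0 + (49.1500 / 100) × (80 - 0) = 39.32°Ré.

39.32°Ré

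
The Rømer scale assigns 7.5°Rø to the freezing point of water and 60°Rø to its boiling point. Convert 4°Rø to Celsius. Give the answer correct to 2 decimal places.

-6.67°C

Linear interpolation between the fixed points: C = (4 - 7.5) × 100 / (60 - 7.5) = -6.6667°C.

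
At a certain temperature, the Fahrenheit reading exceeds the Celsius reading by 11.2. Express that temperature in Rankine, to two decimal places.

Let x be the Fahrenheit reading; then the Celsius reading is 5/9·x - 17.7778.
(5/9·x - 17.7778) - x = -11.2  ⇒  (-4/9)·x = 6.57778  ⇒  x = -14.8000°F.
In Celsius: (-14.8 - 32) × 5/9 = -26.0000°C.
In Rankine: -26.0000 × 1.8 + 491.67 = 444.87°R.

444.87°R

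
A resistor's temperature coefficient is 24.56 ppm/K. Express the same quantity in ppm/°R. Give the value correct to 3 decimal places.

13.644 ppm/°R

Since only a temperature interval is involved, the additive offset between the scales drops out.
A change of 1°R is a change of 5/9 K, so per °R the value is 24.56 × 5/9 = 13.644.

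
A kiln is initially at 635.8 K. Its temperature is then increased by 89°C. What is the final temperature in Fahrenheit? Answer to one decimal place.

845.0°F

Initial temperature in Celsius: 635.8 - 273.15 = 362.6500°C.
Final Celsius temperature: 362.6500 + 89.0000 = 451.6500°C.
In Fahrenheit: 451.6500 × 1.8 + 32 = 845.0°F.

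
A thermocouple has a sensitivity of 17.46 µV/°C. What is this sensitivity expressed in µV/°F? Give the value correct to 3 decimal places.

The quantity depends on a temperature interval, so only the ratio of degree sizes applies; the offset between the scales is irrelevant.
A change of 1°F is a change of 5/9°C, so per °F the value is 17.46 × 5/9 = 9.700.

9.700 µV/°F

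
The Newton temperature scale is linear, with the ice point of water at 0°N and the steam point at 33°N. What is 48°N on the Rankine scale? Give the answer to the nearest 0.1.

753.5°R

Linear interpolation between the fixed points: C = (48 - 0) × 100 / (33 - 0) = 145.4545°C.
Then 145.4545 × 1.8 + 491.67 = 753.5°R.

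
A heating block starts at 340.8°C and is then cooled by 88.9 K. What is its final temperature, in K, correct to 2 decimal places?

The 88.9 K change is an interval; Kelvin and Celsius degrees are the same size, so ΔC = -88.9°C.
Final Celsius temperature: 340.8000 - 88.9000 = 251.9000°C.
In kelvin: 251.9000 + 273.15 = 525.05 K.

525.05 K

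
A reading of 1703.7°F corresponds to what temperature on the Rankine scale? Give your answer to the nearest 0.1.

2163.4°R

In Celsius: (1703.7 - 32) × 5/9 = 928.7222°C.
In Rankine: 928.7222 × 1.8 + 491.67 = 2163.4°R.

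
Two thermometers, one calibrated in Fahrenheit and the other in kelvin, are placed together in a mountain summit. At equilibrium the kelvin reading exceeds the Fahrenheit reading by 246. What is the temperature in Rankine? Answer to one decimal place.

480.8°R

Let x be the Fahrenheit reading; then the kelvin reading is 5/9·x + 255.372.
(5/9·x + 255.372) - x = 246  ⇒  (-4/9)·x = -9.37222  ⇒  x = 21.0875°F.
In Celsius: (21.0875 - 32) × 5/9 = -6.0625°C.
In Rankine: -6.0625 × 1.8 + 491.67 = 480.8°R.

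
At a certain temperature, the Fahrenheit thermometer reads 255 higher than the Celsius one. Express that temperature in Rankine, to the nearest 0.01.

Let x be the Celsius reading; then the Fahrenheit reading is 1.8·x + 32.
(1.8·x + 32) - x = 255  ⇒  (0.8)·x = 223  ⇒  x = 278.7500°C.
In Rankine: 278.7500 × 1.8 + 491.67 = 993.42°R.

993.42°R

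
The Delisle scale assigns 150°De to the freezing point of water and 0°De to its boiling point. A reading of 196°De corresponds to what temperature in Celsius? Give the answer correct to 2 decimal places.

-30.67°C

Linear interpolation between the fixed points: C = (196 - 150) × 100 / (0 - 150) = -30.6667°C.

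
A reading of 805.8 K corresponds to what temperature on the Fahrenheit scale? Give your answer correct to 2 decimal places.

In Celsius: 805.8 - 273.15 = 532.6500°C.
In Fahrenheit: 532.6500 × 1.8 + 32 = 990.77°F.

990.77°F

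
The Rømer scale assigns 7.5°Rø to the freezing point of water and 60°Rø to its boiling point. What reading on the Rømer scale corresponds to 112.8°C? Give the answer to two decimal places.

Linearly onto the Rømer scale: 7.5 + (112.8000 / 100) × (60 - 7.5) = 66.72°Rø.

66.72°Rø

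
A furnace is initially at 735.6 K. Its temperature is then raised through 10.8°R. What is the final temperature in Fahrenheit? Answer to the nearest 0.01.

Initial temperature in Celsius: 735.6 - 273.15 = 462.4500°C.
The 10.8°R change is an interval, so only the factor 5/9 applies: +10.8 × 5/9 = +6.0000°C.
Final Celsius temperature: 462.4500 + 6.0000 = 468.4500°C.
In Fahrenheit: 468.4500 × 1.8 + 32 = 875.21°F.

875.21°F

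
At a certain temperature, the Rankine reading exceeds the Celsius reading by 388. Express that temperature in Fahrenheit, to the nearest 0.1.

Let x be the Rankine reading; then the Celsius reading is 5/9·x - 273.15.
(5/9·x - 273.15) - x = -388  ⇒  (-4/9)·x = -114.85  ⇒  x = 258.4125°R.
In Celsius: (258.4125 - 491.67) × 5/9 = -129.5875°C.
In Fahrenheit: -129.5875 × 1.8 + 32 = -201.3°F.

-201.3°F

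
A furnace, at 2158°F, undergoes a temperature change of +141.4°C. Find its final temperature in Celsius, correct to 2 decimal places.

1322.51°C

Initial temperature in Celsius: (2158 - 32) × 5/9 = 1181.1111°C.
Final Celsius temperature: 1181.1111 + 141.4000 = 1322.5111°C.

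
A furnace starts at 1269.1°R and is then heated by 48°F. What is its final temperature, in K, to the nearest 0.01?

731.72 K

Initial temperature in Celsius: (1269.1 - 491.67) × 5/9 = 431.9056°C.
The 48°F change is an interval, so only the factor 5/9 applies: +48 × 5/9 = +26.6667°C.
Final Celsius temperature: 431.9056 + 26.6667 = 458.5722°C.
In kelvin: 458.5722 + 273.15 = 731.72 K.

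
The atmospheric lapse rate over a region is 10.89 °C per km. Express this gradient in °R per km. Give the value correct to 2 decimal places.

19.60 °R/km

Since only a temperature interval is involved, the additive offset between the scales drops out.
A change of 1°C is a change of 1.8°R, so 10.89 × 1.8 = 19.60.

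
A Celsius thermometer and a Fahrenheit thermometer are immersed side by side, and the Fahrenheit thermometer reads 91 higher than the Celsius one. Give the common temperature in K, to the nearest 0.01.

Let x be the Celsius reading; then the Fahrenheit reading is 1.8·x + 32.
(1.8·x + 32) - x = 91  ⇒  (0.8)·x = 59  ⇒  x = 73.7500°C.
In kelvin: 73.7500 + 273.15 = 346.90 K.

346.90 K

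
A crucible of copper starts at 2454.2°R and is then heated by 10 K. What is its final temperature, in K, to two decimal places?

Initial temperature in Celsius: (2454.2 - 491.67) × 5/9 = 1090.2944°C.
The 10 K change is an interval; Kelvin and Celsius degrees are the same size, so ΔC = +10°C.
Final Celsius temperature: 1090.2944 + 10.0000 = 1100.2944°C.
In kelvin: 1100.2944 + 273.15 = 1373.44 K.

1373.44 K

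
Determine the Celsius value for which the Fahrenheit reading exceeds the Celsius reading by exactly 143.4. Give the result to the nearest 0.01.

139.25°C

Let C be the Celsius reading. The Fahrenheit reading is F = 1.8·C + 32.
Require F - C = 143.4: (0.8)·C + 32 = 143.4.
C = (143.4 - 32) / (0.8) = 139.25.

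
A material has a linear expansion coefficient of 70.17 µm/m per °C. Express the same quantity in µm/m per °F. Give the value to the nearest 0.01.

The quantity depends on a temperature interval, so only the ratio of degree sizes applies; the offset between the scales is irrelevant.
A change of 1°F is a change of 5/9°C, so per °F the value is 70.17 × 5/9 = 38.98.

38.98 µm/m per °F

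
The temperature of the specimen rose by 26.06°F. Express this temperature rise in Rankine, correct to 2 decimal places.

26.06°R

Fahrenheit and Rankine degrees are the same size, so the interval is unchanged: 26.06.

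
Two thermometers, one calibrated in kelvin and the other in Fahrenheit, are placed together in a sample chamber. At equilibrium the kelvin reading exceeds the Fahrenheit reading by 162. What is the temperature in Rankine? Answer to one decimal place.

669.8°R

Let x be the kelvin reading; then the Fahrenheit reading is 1.8·x - 459.67.
(1.8·x - 459.67) - x = -162  ⇒  (0.8)·x = 297.67  ⇒  x = 372.0875 K.
In Celsius: 372.0875 - 273.15 = 98.9375°C.
In Rankine: 98.9375 × 1.8 + 491.67 = 669.8°R.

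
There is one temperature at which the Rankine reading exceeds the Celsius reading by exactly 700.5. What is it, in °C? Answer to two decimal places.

Let C be the Celsius reading. The Rankine reading is R = 1.8·C + 491.67.
Require R - C = 700.5: (0.8)·C + 491.67 = 700.5.
C = (700.5 - 491.67) / (0.8) = 261.04.

261.04°C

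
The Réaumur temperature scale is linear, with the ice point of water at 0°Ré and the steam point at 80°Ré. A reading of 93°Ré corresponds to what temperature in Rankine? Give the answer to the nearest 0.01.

Linear interpolation between the fixed points: C = (93 - 0) × 100 / (80 - 0) = 116.2500°C.
Then 116.2500 × 1.8 + 491.67 = 700.92°R.

700.92°R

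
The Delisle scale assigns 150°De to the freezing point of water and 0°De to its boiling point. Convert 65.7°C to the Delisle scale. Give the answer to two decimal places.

Linearly onto the Delisle scale: 150 + (65.7000 / 100) × (0 - 150) = 51.45°De.

51.45°De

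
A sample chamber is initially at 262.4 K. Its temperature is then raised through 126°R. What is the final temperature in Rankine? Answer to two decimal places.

598.32°R

Initial temperature in Celsius: 262.4 - 273.15 = -10.7500°C.
The 126°R change is an interval, so only the factor 5/9 applies: +126 × 5/9 = +70.0000°C.
Final Celsius temperature: -10.7500 + 70.0000 = 59.2500°C.
In Rankine: 59.2500 × 1.8 + 491.67 = 598.32°R.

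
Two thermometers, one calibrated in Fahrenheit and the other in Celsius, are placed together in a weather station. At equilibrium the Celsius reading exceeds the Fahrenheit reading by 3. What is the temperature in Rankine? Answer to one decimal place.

Let x be the Fahrenheit reading; then the Celsius reading is 5/9·x - 17.7778.
(5/9·x - 17.7778) - x = 3  ⇒  (-4/9)·x = 20.7778  ⇒  x = -46.7500°F.
In Celsius: (-46.75 - 32) × 5/9 = -43.7500°C.
In Rankine: -43.7500 × 1.8 + 491.67 = 412.9°R.

412.9°R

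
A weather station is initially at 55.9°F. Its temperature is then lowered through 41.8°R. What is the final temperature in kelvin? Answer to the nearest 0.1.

263.2 K

Initial temperature in Celsius: (55.9 - 32) × 5/9 = 13.2778°C.
The 41.8°R change is an interval, so only the factor 5/9 applies: -41.8 × 5/9 = -23.2222°C.
Final Celsius temperature: 13.2778 - 23.2222 = -9.9444°C.
In kelvin: -9.9444 + 273.15 = 263.2 K.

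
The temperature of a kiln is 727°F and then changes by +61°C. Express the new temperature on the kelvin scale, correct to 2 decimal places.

Initial temperature in Celsius: (727 - 32) × 5/9 = 386.1111°C.
Final Celsius temperature: 386.1111 + 61.0000 = 447.1111°C.
In kelvin: 447.1111 + 273.15 = 720.26 K.

720.26 K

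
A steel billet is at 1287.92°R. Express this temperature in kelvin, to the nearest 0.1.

715.5 K

In Celsius: (1287.92 - 491.67) × 5/9 = 442.3611°C.
In kelvin: 442.3611 + 273.15 = 715.5 K.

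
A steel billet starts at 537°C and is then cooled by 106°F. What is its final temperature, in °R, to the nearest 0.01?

The 106°F change is an interval, so only the factor 5/9 applies: -106 × 5/9 = -58.8889°C.
Final Celsius temperature: 537.0000 - 58.8889 = 478.1111°C.
In Rankine: 478.1111 × 1.8 + 491.67 = 1352.27°R.

1352.27°R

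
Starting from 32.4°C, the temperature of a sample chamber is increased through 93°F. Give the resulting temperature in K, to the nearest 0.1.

357.2 K

The 93°F change is an interval, so only the factor 5/9 applies: +93 × 5/9 = +51.6667°C.
Final Celsius temperature: 32.4000 + 51.6667 = 84.0667°C.
In kelvin: 84.0667 + 273.15 = 357.2 K.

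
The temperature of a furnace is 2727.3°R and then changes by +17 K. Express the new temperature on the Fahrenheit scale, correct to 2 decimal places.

2298.23°F

Initial temperature in Celsius: (2727.3 - 491.67) × 5/9 = 1242.0167°C.
The 17 K change is an interval; Kelvin and Celsius degrees are the same size, so ΔC = +17°C.
Final Celsius temperature: 1242.0167 + 17.0000 = 1259.0167°C.
In Fahrenheit: 1259.0167 × 1.8 + 32 = 2298.23°F.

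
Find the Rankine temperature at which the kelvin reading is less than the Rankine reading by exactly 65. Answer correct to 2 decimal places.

146.25°R

Let R be the Rankine reading. The kelvin reading is K = 5/9·R.
Require K - R = -65: (-4/9)·R = -65.
R = (-65) / (-4/9) = 146.25.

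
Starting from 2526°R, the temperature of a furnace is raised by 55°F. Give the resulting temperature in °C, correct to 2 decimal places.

Initial temperature in Celsius: (2526 - 491.67) × 5/9 = 1130.1833°C.
The 55°F change is an interval, so only the factor 5/9 applies: +55 × 5/9 = +30.5556°C.
Final Celsius temperature: 1130.1833 + 30.5556 = 1160.7389°C.

1160.74°C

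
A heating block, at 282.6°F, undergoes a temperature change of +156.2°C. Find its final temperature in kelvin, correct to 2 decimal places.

568.57 K

Initial temperature in Celsius: (282.6 - 32) × 5/9 = 139.2222°C.
Final Celsius temperature: 139.2222 + 156.2000 = 295.4222°C.
In kelvin: 295.4222 + 273.15 = 568.57 K.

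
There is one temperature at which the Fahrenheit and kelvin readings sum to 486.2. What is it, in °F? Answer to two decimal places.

Let F be the Fahrenheit reading. The kelvin reading is K = 5/9·F + 255.372.
Require F + K = 486.2: (14/9)·F + 255.372 = 486.2.
F = (486.2 - 255.372) / (14/9) = 148.39.

148.39°F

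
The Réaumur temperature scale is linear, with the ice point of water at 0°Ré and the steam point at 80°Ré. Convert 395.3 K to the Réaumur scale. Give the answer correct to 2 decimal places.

First in Celsius: 395.3 - 273.15 = 122.1500°C.
Linearly onto the Réaumur scale: 0 + (122.1500 / 100) × (80 - 0) = 97.72°Ré.

97.72°Ré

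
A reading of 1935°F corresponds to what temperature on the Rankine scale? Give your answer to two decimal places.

In Celsius: (1935 - 32) × 5/9 = 1057.2222°C.
In Rankine: 1057.2222 × 1.8 + 491.67 = 2394.67°R.

2394.67°R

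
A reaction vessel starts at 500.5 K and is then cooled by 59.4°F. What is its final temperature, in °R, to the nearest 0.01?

Initial temperature in Celsius: 500.5 - 273.15 = 227.3500°C.
The 59.4°F change is an interval, so only the factor 5/9 applies: -59.4 × 5/9 = -33.0000°C.
Final Celsius temperature: 227.3500 - 33.0000 = 194.3500°C.
In Rankine: 194.3500 × 1.8 + 491.67 = 841.50°R.

841.50°R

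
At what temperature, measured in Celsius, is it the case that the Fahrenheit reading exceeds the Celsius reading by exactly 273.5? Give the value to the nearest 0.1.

301.9°C

Let C be the Celsius reading. The Fahrenheit reading is F = 1.8·C + 32.
Require F - C = 273.5: (0.8)·C + 32 = 273.5.
C = (273.5 - 32) / (0.8) = 301.9.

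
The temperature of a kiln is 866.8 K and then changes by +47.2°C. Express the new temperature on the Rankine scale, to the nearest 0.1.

1645.2°R

Initial temperature in Celsius: 866.8 - 273.15 = 593.6500°C.
Final Celsius temperature: 593.6500 + 47.2000 = 640.8500°C.
In Rankine: 640.8500 × 1.8 + 491.67 = 1645.2°R.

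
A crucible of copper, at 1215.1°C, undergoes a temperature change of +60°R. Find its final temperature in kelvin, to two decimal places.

1521.58 K

The 60°R change is an interval, so only the factor 5/9 applies: +60 × 5/9 = +33.3333°C.
Final Celsius temperature: 1215.1000 + 33.3333 = 1248.4333°C.
In kelvin: 1248.4333 + 273.15 = 1521.58 K.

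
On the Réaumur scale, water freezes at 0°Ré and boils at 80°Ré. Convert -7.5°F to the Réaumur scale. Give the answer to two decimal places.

First in Celsius: (-7.5 - 32) × 5/9 = -21.9444°C.
Linearly onto the Réaumur scale: 0 + (-21.9444 / 100) × (80 - 0) = -17.56°Ré.

-17.56°Ré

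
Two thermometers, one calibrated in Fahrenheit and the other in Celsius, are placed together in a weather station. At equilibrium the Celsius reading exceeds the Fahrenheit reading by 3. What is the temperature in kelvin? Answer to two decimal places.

229.40 K

Let x be the Fahrenheit reading; then the Celsius reading is 5/9·x - 17.7778.
(5/9·x - 17.7778) - x = 3  ⇒  (-4/9)·x = 20.7778  ⇒  x = -46.7500°F.
In Celsius: (-46.75 - 32) × 5/9 = -43.7500°C.
In kelvin: -43.7500 + 273.15 = 229.40 K.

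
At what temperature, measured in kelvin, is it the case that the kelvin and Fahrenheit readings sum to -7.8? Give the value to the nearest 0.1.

Let K be the kelvin reading. The Fahrenheit reading is F = 1.8·K - 459.67.
Require K + F = -7.8: (2.8)·K - 459.67 = -7.8.
K = (-7.8 + 459.67) / (2.8) = 161.4.

161.4 K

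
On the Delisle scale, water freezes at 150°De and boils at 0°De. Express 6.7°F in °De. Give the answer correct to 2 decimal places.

171.08°De

First in Celsius: (6.7 - 32) × 5/9 = -14.0556°C.
Linearly onto the Delisle scale: 150 + (-14.0556 / 100) × (0 - 150) = 171.08°De.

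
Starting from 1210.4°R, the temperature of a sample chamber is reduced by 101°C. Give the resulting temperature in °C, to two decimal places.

298.29°C

Initial temperature in Celsius: (1210.4 - 491.67) × 5/9 = 399.2944°C.
Final Celsius temperature: 399.2944 - 101.0000 = 298.2944°C.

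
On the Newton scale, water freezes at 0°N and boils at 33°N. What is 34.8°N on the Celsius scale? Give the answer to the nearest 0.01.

105.45°C

Linear interpolation between the fixed points: C = (34.8 - 0) × 100 / (33 - 0) = 105.4545°C.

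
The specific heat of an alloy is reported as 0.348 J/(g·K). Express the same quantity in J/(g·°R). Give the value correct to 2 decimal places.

0.19 J/(g·°R)

The quantity depends on a temperature interval, so only the ratio of degree sizes applies; the offset between the scales is irrelevant.
A change of 1°R is a change of 5/9 K, so per °R the value is 0.348 × 5/9 = 0.19.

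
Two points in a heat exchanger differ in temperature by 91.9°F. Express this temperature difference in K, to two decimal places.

An interval of 1°F corresponds to 5/9 K.
91.9 × 5/9 = 51.06.

51.06 K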